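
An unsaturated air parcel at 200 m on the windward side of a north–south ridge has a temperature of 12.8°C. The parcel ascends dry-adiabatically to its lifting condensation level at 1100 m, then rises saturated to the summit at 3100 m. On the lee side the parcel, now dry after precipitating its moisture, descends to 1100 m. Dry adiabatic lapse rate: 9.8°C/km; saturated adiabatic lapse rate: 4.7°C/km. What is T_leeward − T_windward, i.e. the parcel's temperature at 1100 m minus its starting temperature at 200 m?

+1.38°C

200–1100 m, dry: Δz = 0.9 km ⇒ ΔT = -8.82°C; T = 3.98°C
1100–3100 m, saturated: Δz = 2 km ⇒ ΔT = -9.4°C; T = -5.42°C
3100–1100 m, dry descent: Δz = 2 km ⇒ ΔT = +19.6°C; T = 14.18°C
Net change vs windward start: 14.18 − 12.8 = +1.38°C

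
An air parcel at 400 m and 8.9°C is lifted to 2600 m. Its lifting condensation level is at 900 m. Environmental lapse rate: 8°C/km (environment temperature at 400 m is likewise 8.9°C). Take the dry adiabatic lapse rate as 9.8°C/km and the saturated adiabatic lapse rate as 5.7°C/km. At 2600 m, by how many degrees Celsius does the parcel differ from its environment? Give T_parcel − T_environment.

+3.01°C (parcel warmer than environment)

Parcel:
  400 → 900 m (dry, 9.8°C/km): ΔT = -9.8 × 0.5 = -4.9°C → T = 4°C
  900 → 2600 m (saturated, 5.7°C/km): ΔT = -5.7 × 1.7 = -9.69°C → T = -5.69°C
Environment:
  400 → 2600 m (environment, 8°C/km): ΔT = -8 × 2.2 = -17.6°C → T = -8.7°C
T_parcel − T_env = -5.69 − (-8.7) = +3.01°C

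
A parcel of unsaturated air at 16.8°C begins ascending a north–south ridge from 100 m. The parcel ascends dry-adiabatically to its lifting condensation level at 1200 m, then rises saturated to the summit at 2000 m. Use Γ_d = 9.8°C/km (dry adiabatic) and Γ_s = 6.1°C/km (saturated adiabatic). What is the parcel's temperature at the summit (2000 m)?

100–1200 m, dry: Δz = 1.1 km ⇒ ΔT = -10.78°C; T = 6.02°C
1200–2000 m, saturated: Δz = 0.8 km ⇒ ΔT = -4.88°C; T = 1.14°C

1.14°C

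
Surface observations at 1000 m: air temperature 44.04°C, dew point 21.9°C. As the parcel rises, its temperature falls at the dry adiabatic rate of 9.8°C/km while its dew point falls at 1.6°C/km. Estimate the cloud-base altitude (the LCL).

T and T_d converge at 9.8 − 1.6 = 8.2°C per km
Height above start = (44.04 − 21.9) / 8.2 = 2.7 km
LCL altitude = 1000 m + 2700 m = 3700 m

3700 m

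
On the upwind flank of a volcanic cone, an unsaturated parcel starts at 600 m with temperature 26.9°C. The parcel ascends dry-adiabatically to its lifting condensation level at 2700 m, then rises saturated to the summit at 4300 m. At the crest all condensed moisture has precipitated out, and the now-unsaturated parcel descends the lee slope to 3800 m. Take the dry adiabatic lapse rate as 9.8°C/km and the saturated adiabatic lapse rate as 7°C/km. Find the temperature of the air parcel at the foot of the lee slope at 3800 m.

0.02°C

From 600 m to 2700 m (dry): cools by 9.8 × 2.1 = 20.58°C, giving 6.32°C.
From 2700 m to 4300 m (saturated): cools by 7 × 1.6 = 11.2°C, giving -4.88°C.
From 4300 m to 3800 m (dry descent): warms by 9.8 × 0.5 = 4.9°C, giving 0.02°C.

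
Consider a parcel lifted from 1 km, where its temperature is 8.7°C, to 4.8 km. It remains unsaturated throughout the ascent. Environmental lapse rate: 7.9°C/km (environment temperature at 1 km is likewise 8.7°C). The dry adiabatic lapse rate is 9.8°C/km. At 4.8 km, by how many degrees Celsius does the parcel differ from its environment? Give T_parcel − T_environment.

Parcel:
  From 1000 m to 4800 m (dry): cools by 9.8 × 3.8 = 37.24°C, giving -28.54°C.
Environment:
  From 1000 m to 4800 m (environment): cools by 7.9 × 3.8 = 30.02°C, giving -21.32°C.
T_parcel − T_env = -28.54 − (-21.32) = -7.22°C

-7.22°C (parcel cooler than environment)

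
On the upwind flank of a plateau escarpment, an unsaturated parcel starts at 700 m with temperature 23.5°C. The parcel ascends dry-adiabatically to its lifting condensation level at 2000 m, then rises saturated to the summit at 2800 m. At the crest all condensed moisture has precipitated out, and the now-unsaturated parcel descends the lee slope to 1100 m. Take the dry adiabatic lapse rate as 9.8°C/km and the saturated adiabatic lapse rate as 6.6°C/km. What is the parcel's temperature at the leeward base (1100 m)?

700–2000 m, dry: Δz = 1.3 km ⇒ ΔT = -12.74°C; T = 10.76°C
2000–2800 m, saturated: Δz = 0.8 km ⇒ ΔT = -5.28°C; T = 5.48°C
2800–1100 m, dry descent: Δz = 1.7 km ⇒ ΔT = +16.66°C; T = 22.14°C

22.14°C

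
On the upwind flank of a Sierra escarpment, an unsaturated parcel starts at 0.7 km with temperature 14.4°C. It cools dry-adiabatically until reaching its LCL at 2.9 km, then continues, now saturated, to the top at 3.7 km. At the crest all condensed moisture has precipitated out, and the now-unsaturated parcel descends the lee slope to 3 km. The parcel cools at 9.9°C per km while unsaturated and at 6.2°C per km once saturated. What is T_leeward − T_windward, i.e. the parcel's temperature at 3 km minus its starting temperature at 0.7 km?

700 → 2900 m (dry, 9.9°C/km): ΔT = -9.9 × 2.2 = -21.78°C → T = -7.38°C
2900 → 3700 m (saturated, 6.2°C/km): ΔT = -6.2 × 0.8 = -4.96°C → T = -12.34°C
3700 → 3000 m (dry descent, 9.9°C/km): ΔT = +9.9 × 0.7 = +6.93°C → T = -5.41°C
Net change vs windward start: -5.41 − 14.4 = -19.81°C

-19.81°C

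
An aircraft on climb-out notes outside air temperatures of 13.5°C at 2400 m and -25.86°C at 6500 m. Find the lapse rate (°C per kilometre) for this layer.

Γ = −ΔT/Δz = (13.5 − (-25.86)) / (6500 − 2400) m
  = 39.36°C / 4.1 km = 9.6°C/km

9.6°C/km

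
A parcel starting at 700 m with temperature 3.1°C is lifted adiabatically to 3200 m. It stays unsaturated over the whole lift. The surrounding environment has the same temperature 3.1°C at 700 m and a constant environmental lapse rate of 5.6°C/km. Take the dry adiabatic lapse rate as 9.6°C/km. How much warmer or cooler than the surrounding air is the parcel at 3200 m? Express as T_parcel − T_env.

-10°C (parcel cooler than environment)

Parcel:
  700 → 3200 m (dry, 9.6°C/km): ΔT = -9.6 × 2.5 = -24°C → T = -20.9°C
Environment:
  700 → 3200 m (environment, 5.6°C/km): ΔT = -5.6 × 2.5 = -14°C → T = -10.9°C
T_parcel − T_env = -20.9 − (-10.9) = -10°C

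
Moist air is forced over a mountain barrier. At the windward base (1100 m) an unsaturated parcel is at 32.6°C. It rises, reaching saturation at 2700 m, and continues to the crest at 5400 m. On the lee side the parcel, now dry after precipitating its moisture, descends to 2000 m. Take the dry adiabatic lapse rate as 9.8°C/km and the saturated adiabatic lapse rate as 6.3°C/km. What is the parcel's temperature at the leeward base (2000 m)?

1100 → 2700 m (dry, 9.8°C/km): ΔT = -9.8 × 1.6 = -15.68°C → T = 16.92°C
2700 → 5400 m (saturated, 6.3°C/km): ΔT = -6.3 × 2.7 = -17.01°C → T = -0.09°C
5400 → 2000 m (dry descent, 9.8°C/km): ΔT = +9.8 × 3.4 = +33.32°C → T = 33.23°C

33.23°C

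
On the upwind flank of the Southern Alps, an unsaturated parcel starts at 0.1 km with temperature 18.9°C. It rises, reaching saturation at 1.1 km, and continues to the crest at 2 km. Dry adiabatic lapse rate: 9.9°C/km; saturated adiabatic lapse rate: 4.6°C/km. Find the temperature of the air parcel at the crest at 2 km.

100 → 1100 m (dry, 9.9°C/km): ΔT = -9.9 × 1 = -9.9°C → T = 9°C
1100 → 2000 m (saturated, 4.6°C/km): ΔT = -4.6 × 0.9 = -4.14°C → T = 4.86°C

4.86°C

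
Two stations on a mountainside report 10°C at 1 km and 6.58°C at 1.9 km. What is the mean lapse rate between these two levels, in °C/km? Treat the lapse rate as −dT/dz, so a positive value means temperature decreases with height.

3.8°C/km

Γ = −ΔT/Δz = (10 − 6.58) / (1900 − 1000) m
  = 3.42°C / 0.9 km = 3.8°C/km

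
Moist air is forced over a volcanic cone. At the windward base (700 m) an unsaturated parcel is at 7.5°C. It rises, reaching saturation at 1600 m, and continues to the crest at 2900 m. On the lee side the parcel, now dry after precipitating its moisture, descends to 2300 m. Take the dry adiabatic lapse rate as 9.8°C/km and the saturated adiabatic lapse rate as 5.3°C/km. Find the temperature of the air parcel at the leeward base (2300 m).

700–1600 m, dry: Δz = 0.9 km ⇒ ΔT = -8.82°C; T = -1.32°C
1600–2900 m, saturated: Δz = 1.3 km ⇒ ΔT = -6.89°C; T = -8.21°C
2900–2300 m, dry descent: Δz = 0.6 km ⇒ ΔT = +5.88°C; T = -2.33°C

-2.33°C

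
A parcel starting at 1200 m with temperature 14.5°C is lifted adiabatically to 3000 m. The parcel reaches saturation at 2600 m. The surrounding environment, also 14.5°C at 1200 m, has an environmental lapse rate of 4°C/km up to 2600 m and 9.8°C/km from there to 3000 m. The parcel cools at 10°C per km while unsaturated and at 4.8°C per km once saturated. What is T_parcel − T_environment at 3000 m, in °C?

Parcel:
  1200–2600 m, dry: Δz = 1.4 km ⇒ ΔT = -14°C; T = 0.5°C
  2600–3000 m, saturated: Δz = 0.4 km ⇒ ΔT = -1.92°C; T = -1.42°C
Environment:
  1200–2600 m, environment, lower layer: Δz = 1.4 km ⇒ ΔT = -5.6°C; T = 8.9°C
  2600–3000 m, environment, upper layer: Δz = 0.4 km ⇒ ΔT = -3.92°C; T = 4.98°C
T_parcel − T_env = -1.42 − 4.98 = -6.4°C

-6.4°C (parcel cooler than environment)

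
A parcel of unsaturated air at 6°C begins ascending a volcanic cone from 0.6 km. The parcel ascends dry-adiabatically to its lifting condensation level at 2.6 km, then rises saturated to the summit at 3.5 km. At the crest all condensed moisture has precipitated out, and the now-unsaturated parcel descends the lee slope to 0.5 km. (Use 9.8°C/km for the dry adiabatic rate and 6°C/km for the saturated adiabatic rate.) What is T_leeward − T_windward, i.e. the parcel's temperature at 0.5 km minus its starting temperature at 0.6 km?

+4.4°C

From 600 m to 2600 m (dry): cools by 9.8 × 2 = 19.6°C, giving -13.6°C.
From 2600 m to 3500 m (saturated): cools by 6 × 0.9 = 5.4°C, giving -19°C.
From 3500 m to 500 m (dry descent): warms by 9.8 × 3 = 29.4°C, giving 10.4°C.
Net change vs windward start: 10.4 − 6 = +4.4°C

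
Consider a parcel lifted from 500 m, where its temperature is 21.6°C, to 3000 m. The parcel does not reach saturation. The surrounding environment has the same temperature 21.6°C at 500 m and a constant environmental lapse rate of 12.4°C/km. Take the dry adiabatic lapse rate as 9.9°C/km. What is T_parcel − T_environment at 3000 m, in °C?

+6.25°C (parcel warmer than environment)

Parcel:
  500–3000 m, dry: Δz = 2.5 km ⇒ ΔT = -24.75°C; T = -3.15°C
Environment:
  500–3000 m, environment: Δz = 2.5 km ⇒ ΔT = -31°C; T = -9.4°C
T_parcel − T_env = -3.15 − (-9.4) = +6.25°C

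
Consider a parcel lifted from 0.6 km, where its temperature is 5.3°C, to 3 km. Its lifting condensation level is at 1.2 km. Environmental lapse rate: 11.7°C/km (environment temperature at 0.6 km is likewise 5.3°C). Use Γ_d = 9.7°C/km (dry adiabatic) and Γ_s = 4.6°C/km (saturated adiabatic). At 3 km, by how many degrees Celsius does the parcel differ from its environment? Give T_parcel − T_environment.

+13.98°C (parcel warmer than environment)

Parcel:
  600 → 1200 m (dry, 9.7°C/km): ΔT = -9.7 × 0.6 = -5.82°C → T = -0.52°C
  1200 → 3000 m (saturated, 4.6°C/km): ΔT = -4.6 × 1.8 = -8.28°C → T = -8.8°C
Environment:
  600 → 3000 m (environment, 11.7°C/km): ΔT = -11.7 × 2.4 = -28.08°C → T = -22.78°C
T_parcel − T_env = -8.8 − (-22.78) = +13.98°C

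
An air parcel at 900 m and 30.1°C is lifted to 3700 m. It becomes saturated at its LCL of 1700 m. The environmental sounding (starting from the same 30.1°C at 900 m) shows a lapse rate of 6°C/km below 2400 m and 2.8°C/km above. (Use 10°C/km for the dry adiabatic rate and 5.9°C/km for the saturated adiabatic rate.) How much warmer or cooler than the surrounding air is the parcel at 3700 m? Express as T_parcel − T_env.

-7.16°C (parcel cooler than environment)

Parcel:
  Dry to 1700 m: -10 × 0.8 km = -8°C, so T = 22.1°C.
  Saturated to 3700 m: -5.9 × 2 km = -11.8°C, so T = 10.3°C.
Environment:
  Environment, lower layer to 2400 m: -6 × 1.5 km = -9°C, so T = 21.1°C.
  Environment, upper layer to 3700 m: -2.8 × 1.3 km = -3.64°C, so T = 17.46°C.
T_parcel − T_env = 10.3 − 17.46 = -7.16°C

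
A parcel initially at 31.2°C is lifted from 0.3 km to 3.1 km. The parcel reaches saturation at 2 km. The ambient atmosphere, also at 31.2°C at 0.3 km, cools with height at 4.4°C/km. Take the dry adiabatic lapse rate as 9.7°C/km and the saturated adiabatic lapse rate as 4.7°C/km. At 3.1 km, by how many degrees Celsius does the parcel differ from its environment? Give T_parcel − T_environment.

-9.34°C (parcel cooler than environment)

Parcel:
  Dry to 2000 m: -9.7 × 1.7 km = -16.49°C, so T = 14.71°C.
  Saturated to 3100 m: -4.7 × 1.1 km = -5.17°C, so T = 9.54°C.
Environment:
  Environment to 3100 m: -4.4 × 2.8 km = -12.32°C, so T = 18.88°C.
T_parcel − T_env = 9.54 − 18.88 = -9.34°C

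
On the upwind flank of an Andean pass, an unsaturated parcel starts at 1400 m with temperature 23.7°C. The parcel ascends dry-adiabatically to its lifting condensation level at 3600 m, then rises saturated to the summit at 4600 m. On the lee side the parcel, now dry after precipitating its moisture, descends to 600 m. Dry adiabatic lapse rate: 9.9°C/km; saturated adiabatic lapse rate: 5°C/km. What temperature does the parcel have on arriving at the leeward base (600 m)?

36.52°C

1400–3600 m, dry: Δz = 2.2 km ⇒ ΔT = -21.78°C; T = 1.92°C
3600–4600 m, saturated: Δz = 1 km ⇒ ΔT = -5°C; T = -3.08°C
4600–600 m, dry descent: Δz = 4 km ⇒ ΔT = +39.6°C; T = 36.52°C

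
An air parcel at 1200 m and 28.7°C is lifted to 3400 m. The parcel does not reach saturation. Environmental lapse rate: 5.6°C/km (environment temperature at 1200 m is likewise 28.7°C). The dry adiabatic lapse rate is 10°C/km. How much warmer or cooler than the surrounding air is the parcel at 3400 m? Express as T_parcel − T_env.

-9.68°C (parcel cooler than environment)

Parcel:
  1200 → 3400 m (dry, 10°C/km): ΔT = -10 × 2.2 = -22°C → T = 6.7°C
Environment:
  1200 → 3400 m (environment, 5.6°C/km): ΔT = -5.6 × 2.2 = -12.32°C → T = 16.38°C
T_parcel − T_env = 6.7 − 16.38 = -9.68°C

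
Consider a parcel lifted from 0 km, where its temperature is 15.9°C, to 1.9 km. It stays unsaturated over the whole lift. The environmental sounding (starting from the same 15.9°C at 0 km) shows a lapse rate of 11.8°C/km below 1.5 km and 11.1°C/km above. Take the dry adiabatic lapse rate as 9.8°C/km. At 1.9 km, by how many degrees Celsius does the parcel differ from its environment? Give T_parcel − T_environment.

+3.52°C (parcel warmer than environment)

Parcel:
  0 → 1900 m (dry, 9.8°C/km): ΔT = -9.8 × 1.9 = -18.62°C → T = -2.72°C
Environment:
  0 → 1500 m (environment, lower layer, 11.8°C/km): ΔT = -11.8 × 1.5 = -17.7°C → T = -1.8°C
  1500 → 1900 m (environment, upper layer, 11.1°C/km): ΔT = -11.1 × 0.4 = -4.44°C → T = -6.24°C
T_parcel − T_env = -2.72 − (-6.24) = +3.52°C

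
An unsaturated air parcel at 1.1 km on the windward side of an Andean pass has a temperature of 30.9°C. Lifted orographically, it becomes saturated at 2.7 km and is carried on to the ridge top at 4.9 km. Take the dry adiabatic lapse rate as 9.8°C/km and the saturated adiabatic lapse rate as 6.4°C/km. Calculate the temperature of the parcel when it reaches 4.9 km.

From 1100 m to 2700 m (dry): cools by 9.8 × 1.6 = 15.68°C, giving 15.22°C.
From 2700 m to 4900 m (saturated): cools by 6.4 × 2.2 = 14.08°C, giving 1.14°C.

1.14°C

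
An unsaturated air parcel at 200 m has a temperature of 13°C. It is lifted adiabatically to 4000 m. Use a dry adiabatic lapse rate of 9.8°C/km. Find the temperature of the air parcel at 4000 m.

200 → 4000 m (dry adiabatic, 9.8°C/km): ΔT = -9.8 × 3.8 = -37.24°C → T = -24.24°C

-24.24°C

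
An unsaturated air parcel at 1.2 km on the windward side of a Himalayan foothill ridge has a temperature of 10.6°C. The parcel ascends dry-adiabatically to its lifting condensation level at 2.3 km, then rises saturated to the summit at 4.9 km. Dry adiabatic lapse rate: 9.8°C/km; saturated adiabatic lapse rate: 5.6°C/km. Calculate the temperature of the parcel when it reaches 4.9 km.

-14.74°C

From 1200 m to 2300 m (dry): cools by 9.8 × 1.1 = 10.78°C, giving -0.18°C.
From 2300 m to 4900 m (saturated): cools by 5.6 × 2.6 = 14.56°C, giving -14.74°C.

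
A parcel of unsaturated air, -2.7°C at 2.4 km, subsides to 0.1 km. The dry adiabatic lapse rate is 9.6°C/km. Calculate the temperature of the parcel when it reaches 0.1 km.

19.38°C

Dry adiabatic to 100 m: +9.6 × 2.3 km = +22.08°C, so T = 19.38°C.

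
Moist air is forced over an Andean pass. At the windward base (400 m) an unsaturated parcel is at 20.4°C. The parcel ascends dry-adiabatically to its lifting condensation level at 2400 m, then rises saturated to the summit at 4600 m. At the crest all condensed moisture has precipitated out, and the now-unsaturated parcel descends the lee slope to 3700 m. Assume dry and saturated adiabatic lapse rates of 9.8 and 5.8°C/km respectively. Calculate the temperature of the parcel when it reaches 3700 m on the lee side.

Dry to 2400 m: -9.8 × 2 km = -19.6°C, so T = 0.8°C.
Saturated to 4600 m: -5.8 × 2.2 km = -12.76°C, so T = -11.96°C.
Dry descent to 3700 m: +9.8 × 0.9 km = +8.82°C, so T = -3.14°C.

-3.14°C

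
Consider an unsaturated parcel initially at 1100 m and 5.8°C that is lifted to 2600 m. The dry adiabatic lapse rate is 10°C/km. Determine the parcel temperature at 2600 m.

-9.2°C

Dry adiabatic to 2600 m: -10 × 1.5 km = -15°C, so T = -9.2°C.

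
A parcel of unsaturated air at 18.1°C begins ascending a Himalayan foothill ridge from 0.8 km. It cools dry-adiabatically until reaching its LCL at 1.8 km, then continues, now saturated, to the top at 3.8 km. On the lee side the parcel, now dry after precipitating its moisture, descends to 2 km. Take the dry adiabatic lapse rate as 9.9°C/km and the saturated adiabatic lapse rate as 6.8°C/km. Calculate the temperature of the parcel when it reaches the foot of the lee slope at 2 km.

800–1800 m, dry: Δz = 1 km ⇒ ΔT = -9.9°C; T = 8.2°C
1800–3800 m, saturated: Δz = 2 km ⇒ ΔT = -13.6°C; T = -5.4°C
3800–2000 m, dry descent: Δz = 1.8 km ⇒ ΔT = +17.82°C; T = 12.42°C

12.42°C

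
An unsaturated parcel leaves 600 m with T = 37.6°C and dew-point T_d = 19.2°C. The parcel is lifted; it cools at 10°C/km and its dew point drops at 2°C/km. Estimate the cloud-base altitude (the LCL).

T and T_d converge at 10 − 2 = 8°C per km
Height above start = (37.6 − 19.2) / 8 = 2.3 km
LCL altitude = 600 m + 2300 m = 2900 m

2900 m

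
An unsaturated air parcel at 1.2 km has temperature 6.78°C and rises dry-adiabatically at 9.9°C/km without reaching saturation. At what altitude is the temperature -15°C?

Height above start = (6.78 − (-15)) / 9.9 = 2.2 km
Altitude = 1200 m + 2200 m = 3400 m

3.4 km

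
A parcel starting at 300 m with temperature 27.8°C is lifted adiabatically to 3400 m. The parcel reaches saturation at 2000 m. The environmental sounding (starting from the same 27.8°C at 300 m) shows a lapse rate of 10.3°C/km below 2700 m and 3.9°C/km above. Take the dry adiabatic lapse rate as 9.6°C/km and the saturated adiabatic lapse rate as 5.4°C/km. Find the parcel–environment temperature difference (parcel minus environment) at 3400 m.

Parcel:
  From 300 m to 2000 m (dry): cools by 9.6 × 1.7 = 16.32°C, giving 11.48°C.
  From 2000 m to 3400 m (saturated): cools by 5.4 × 1.4 = 7.56°C, giving 3.92°C.
Environment:
  From 300 m to 2700 m (environment, lower layer): cools by 10.3 × 2.4 = 24.72°C, giving 3.08°C.
  From 2700 m to 3400 m (environment, upper layer): cools by 3.9 × 0.7 = 2.73°C, giving 0.35°C.
T_parcel − T_env = 3.92 − 0.35 = +3.57°C

+3.57°C (parcel warmer than environment)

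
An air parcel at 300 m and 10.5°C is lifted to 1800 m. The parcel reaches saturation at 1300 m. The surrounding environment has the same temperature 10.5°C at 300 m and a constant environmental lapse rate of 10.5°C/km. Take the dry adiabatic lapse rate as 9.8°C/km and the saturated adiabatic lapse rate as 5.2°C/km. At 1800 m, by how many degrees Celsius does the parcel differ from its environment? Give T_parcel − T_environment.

Parcel:
  From 300 m to 1300 m (dry): cools by 9.8 × 1 = 9.8°C, giving 0.7°C.
  From 1300 m to 1800 m (saturated): cools by 5.2 × 0.5 = 2.6°C, giving -1.9°C.
Environment:
  From 300 m to 1800 m (environment): cools by 10.5 × 1.5 = 15.75°C, giving -5.25°C.
T_parcel − T_env = -1.9 − (-5.25) = +3.35°C

+3.35°C (parcel warmer than environment)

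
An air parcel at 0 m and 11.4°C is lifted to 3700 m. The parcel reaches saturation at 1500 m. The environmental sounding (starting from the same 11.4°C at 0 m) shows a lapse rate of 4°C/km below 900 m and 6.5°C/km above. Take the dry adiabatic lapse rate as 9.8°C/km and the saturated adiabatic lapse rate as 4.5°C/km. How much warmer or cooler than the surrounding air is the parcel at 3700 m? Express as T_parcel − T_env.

-2.8°C (parcel cooler than environment)

Parcel:
  Dry to 1500 m: -9.8 × 1.5 km = -14.7°C, so T = -3.3°C.
  Saturated to 3700 m: -4.5 × 2.2 km = -9.9°C, so T = -13.2°C.
Environment:
  Environment, lower layer to 900 m: -4 × 0.9 km = -3.6°C, so T = 7.8°C.
  Environment, upper layer to 3700 m: -6.5 × 2.8 km = -18.2°C, so T = -10.4°C.
T_parcel − T_env = -13.2 − (-10.4) = -2.8°C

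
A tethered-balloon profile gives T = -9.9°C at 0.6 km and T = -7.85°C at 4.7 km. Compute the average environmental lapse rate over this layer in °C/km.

Γ = −ΔT/Δz = (-9.9 − (-7.85)) / (4700 − 600) m
  = -2.05°C / 4.1 km = -0.5°C/km

-0.5°C/km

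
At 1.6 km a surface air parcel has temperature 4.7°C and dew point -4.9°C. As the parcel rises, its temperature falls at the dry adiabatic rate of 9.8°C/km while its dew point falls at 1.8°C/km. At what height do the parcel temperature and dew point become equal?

T and T_d converge at 9.8 − 1.8 = 8°C per km
Height above start = (4.7 − (-4.9)) / 8 = 1.2 km
LCL altitude = 1600 m + 1200 m = 2800 m

2.8 km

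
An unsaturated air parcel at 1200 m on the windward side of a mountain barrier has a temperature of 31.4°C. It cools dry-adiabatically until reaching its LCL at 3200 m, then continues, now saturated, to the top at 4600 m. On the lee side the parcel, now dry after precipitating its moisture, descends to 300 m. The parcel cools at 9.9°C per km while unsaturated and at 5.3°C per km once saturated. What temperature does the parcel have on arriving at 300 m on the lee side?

46.75°C

1200–3200 m, dry: Δz = 2 km ⇒ ΔT = -19.8°C; T = 11.6°C
3200–4600 m, saturated: Δz = 1.4 km ⇒ ΔT = -7.42°C; T = 4.18°C
4600–300 m, dry descent: Δz = 4.3 km ⇒ ΔT = +42.57°C; T = 46.75°C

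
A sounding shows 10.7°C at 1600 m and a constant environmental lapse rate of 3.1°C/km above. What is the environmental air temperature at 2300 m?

8.53°C

1600–2300 m, environmental: Δz = 0.7 km ⇒ ΔT = -2.17°C; T = 8.53°C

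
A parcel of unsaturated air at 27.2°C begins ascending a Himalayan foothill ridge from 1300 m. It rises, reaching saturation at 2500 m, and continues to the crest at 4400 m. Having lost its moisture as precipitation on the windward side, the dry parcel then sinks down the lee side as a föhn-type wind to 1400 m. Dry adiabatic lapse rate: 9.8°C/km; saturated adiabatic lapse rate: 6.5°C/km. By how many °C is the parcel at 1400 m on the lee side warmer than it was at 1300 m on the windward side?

Dry to 2500 m: -9.8 × 1.2 km = -11.76°C, so T = 15.44°C.
Saturated to 4400 m: -6.5 × 1.9 km = -12.35°C, so T = 3.09°C.
Dry descent to 1400 m: +9.8 × 3 km = +29.4°C, so T = 32.49°C.
Net change vs windward start: 32.49 − 27.2 = +5.29°C

+5.29°C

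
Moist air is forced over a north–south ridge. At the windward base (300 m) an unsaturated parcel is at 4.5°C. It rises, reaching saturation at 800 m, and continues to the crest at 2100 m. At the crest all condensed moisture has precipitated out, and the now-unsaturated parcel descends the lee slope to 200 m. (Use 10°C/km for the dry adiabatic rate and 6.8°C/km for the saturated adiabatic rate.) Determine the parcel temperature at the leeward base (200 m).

9.66°C

From 300 m to 800 m (dry): cools by 10 × 0.5 = 5°C, giving -0.5°C.
From 800 m to 2100 m (saturated): cools by 6.8 × 1.3 = 8.84°C, giving -9.34°C.
From 2100 m to 200 m (dry descent): warms by 10 × 1.9 = 19°C, giving 9.66°C.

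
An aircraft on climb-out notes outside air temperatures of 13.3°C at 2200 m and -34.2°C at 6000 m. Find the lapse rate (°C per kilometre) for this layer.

12.5°C/km

Γ = −ΔT/Δz = (13.3 − (-34.2)) / (6000 − 2200) m
  = 47.5°C / 3.8 km = 12.5°C/km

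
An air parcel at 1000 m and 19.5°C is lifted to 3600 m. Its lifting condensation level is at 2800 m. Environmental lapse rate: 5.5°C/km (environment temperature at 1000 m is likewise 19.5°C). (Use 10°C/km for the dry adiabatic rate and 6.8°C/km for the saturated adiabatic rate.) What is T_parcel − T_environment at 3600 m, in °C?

Parcel:
  From 1000 m to 2800 m (dry): cools by 10 × 1.8 = 18°C, giving 1.5°C.
  From 2800 m to 3600 m (saturated): cools by 6.8 × 0.8 = 5.44°C, giving -3.94°C.
Environment:
  From 1000 m to 3600 m (environment): cools by 5.5 × 2.6 = 14.3°C, giving 5.2°C.
T_parcel − T_env = -3.94 − 5.2 = -9.14°C

-9.14°C (parcel cooler than environment)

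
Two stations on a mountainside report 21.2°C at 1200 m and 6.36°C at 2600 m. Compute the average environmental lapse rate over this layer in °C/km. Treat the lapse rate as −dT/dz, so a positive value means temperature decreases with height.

Γ = −ΔT/Δz = (21.2 − 6.36) / (2600 − 1200) m
  = 14.84°C / 1.4 km = 10.6°C/km

10.6°C/km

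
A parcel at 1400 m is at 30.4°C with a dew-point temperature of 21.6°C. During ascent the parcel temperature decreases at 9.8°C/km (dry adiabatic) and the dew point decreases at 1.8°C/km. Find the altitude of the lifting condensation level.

2500 m

T and T_d converge at 9.8 − 1.8 = 8°C per km
Height above start = (30.4 − 21.6) / 8 = 1.1 km
LCL altitude = 1400 m + 1100 m = 2500 m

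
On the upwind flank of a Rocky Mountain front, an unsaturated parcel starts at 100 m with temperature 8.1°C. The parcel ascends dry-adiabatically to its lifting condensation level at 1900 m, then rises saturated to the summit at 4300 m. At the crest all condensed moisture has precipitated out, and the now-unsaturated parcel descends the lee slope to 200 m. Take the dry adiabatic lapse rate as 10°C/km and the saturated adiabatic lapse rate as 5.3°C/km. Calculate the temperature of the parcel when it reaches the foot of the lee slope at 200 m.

18.38°C

100–1900 m, dry: Δz = 1.8 km ⇒ ΔT = -18°C; T = -9.9°C
1900–4300 m, saturated: Δz = 2.4 km ⇒ ΔT = -12.72°C; T = -22.62°C
4300–200 m, dry descent: Δz = 4.1 km ⇒ ΔT = +41°C; T = 18.38°C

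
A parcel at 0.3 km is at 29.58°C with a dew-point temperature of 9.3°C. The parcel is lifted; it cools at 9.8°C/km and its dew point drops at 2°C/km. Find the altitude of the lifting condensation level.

2.9 km

T and T_d converge at 9.8 − 2 = 7.8°C per km
Height above start = (29.58 − 9.3) / 7.8 = 2.6 km
LCL altitude = 300 m + 2600 m = 2900 m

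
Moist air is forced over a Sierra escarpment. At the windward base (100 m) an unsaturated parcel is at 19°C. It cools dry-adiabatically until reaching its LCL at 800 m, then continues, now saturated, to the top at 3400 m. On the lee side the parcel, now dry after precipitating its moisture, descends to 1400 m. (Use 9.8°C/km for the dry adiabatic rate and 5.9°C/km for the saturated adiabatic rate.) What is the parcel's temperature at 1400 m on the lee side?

16.4°C

100 → 800 m (dry, 9.8°C/km): ΔT = -9.8 × 0.7 = -6.86°C → T = 12.14°C
800 → 3400 m (saturated, 5.9°C/km): ΔT = -5.9 × 2.6 = -15.34°C → T = -3.2°C
3400 → 1400 m (dry descent, 9.8°C/km): ΔT = +9.8 × 2 = +19.6°C → T = 16.4°C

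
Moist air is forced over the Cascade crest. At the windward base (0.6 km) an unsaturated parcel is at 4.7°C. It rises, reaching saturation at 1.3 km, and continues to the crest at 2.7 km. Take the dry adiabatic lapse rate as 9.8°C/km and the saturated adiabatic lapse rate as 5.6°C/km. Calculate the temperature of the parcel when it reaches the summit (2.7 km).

600 → 1300 m (dry, 9.8°C/km): ΔT = -9.8 × 0.7 = -6.86°C → T = -2.16°C
1300 → 2700 m (saturated, 5.6°C/km): ΔT = -5.6 × 1.4 = -7.84°C → T = -10°C

-10°C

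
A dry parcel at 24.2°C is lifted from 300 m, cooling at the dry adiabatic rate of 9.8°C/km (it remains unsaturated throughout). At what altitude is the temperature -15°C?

Height above start = (24.2 − (-15)) / 9.8 = 4 km
Altitude = 300 m + 4000 m = 4300 m

4300 m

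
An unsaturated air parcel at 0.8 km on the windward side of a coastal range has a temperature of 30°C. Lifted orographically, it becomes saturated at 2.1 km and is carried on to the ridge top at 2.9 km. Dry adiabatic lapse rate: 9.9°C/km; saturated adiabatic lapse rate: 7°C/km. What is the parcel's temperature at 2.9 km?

Dry to 2100 m: -9.9 × 1.3 km = -12.87°C, so T = 17.13°C.
Saturated to 2900 m: -7 × 0.8 km = -5.6°C, so T = 11.53°C.

11.53°C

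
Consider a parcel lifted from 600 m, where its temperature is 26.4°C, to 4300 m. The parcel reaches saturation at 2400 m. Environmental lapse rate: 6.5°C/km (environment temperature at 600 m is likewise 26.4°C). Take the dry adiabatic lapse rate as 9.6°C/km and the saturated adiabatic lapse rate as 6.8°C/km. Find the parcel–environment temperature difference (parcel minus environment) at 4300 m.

-6.15°C (parcel cooler than environment)

Parcel:
  Dry to 2400 m: -9.6 × 1.8 km = -17.28°C, so T = 9.12°C.
  Saturated to 4300 m: -6.8 × 1.9 km = -12.92°C, so T = -3.8°C.
Environment:
  Environment to 4300 m: -6.5 × 3.7 km = -24.05°C, so T = 2.35°C.
T_parcel − T_env = -3.8 − 2.35 = -6.15°C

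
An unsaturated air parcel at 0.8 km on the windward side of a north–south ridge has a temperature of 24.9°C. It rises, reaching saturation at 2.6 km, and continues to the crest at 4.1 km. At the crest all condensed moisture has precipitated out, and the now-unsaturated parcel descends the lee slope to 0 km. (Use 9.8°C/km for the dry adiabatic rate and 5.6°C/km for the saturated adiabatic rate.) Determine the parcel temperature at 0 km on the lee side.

39.04°C

Dry to 2600 m: -9.8 × 1.8 km = -17.64°C, so T = 7.26°C.
Saturated to 4100 m: -5.6 × 1.5 km = -8.4°C, so T = -1.14°C.
Dry descent to 0 m: +9.8 × 4.1 km = +40.18°C, so T = 39.04°C.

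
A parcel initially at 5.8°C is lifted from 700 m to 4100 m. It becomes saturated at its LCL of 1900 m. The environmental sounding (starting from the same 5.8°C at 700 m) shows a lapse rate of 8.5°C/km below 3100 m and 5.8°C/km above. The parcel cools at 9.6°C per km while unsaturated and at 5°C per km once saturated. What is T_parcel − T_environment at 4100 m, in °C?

+3.68°C (parcel warmer than environment)

Parcel:
  700 → 1900 m (dry, 9.6°C/km): ΔT = -9.6 × 1.2 = -11.52°C → T = -5.72°C
  1900 → 4100 m (saturated, 5°C/km): ΔT = -5 × 2.2 = -11°C → T = -16.72°C
Environment:
  700 → 3100 m (environment, lower layer, 8.5°C/km): ΔT = -8.5 × 2.4 = -20.4°C → T = -14.6°C
  3100 → 4100 m (environment, upper layer, 5.8°C/km): ΔT = -5.8 × 1 = -5.8°C → T = -20.4°C
T_parcel − T_env = -16.72 − (-20.4) = +3.68°C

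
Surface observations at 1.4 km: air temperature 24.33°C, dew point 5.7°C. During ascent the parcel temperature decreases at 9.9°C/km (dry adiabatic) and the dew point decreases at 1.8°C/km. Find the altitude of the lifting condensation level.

3.7 km

T and T_d converge at 9.9 − 1.8 = 8.1°C per km
Height above start = (24.33 − 5.7) / 8.1 = 2.3 km
LCL altitude = 1400 m + 2300 m = 3700 m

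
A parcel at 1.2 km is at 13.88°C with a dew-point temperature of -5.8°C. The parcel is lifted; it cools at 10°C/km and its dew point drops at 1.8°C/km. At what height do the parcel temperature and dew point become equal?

3.6 km

T and T_d converge at 10 − 1.8 = 8.2°C per km
Height above start = (13.88 − (-5.8)) / 8.2 = 2.4 km
LCL altitude = 1200 m + 2400 m = 3600 m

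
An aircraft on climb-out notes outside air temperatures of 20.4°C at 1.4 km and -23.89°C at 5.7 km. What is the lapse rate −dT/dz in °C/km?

Γ = −ΔT/Δz = (20.4 − (-23.89)) / (5700 − 1400) m
  = 44.29°C / 4.3 km = 10.3°C/km

10.3°C/km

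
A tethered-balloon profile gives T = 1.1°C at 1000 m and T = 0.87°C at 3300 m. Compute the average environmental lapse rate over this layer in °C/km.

Γ = −ΔT/Δz = (1.1 − 0.87) / (3300 − 1000) m
  = 0.23°C / 2.3 km = 0.1°C/km

0.1°C/km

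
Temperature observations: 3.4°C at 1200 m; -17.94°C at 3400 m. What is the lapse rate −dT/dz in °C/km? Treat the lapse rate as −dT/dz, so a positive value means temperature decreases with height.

Γ = −ΔT/Δz = (3.4 − (-17.94)) / (3400 − 1200) m
  = 21.34°C / 2.2 km = 9.7°C/km

9.7°C/km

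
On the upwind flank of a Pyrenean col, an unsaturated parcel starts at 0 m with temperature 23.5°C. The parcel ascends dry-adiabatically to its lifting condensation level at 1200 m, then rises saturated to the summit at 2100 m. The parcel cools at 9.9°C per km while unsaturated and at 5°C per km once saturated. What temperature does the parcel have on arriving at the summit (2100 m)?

0–1200 m, dry: Δz = 1.2 km ⇒ ΔT = -11.88°C; T = 11.62°C
1200–2100 m, saturated: Δz = 0.9 km ⇒ ΔT = -4.5°C; T = 7.12°C

7.12°C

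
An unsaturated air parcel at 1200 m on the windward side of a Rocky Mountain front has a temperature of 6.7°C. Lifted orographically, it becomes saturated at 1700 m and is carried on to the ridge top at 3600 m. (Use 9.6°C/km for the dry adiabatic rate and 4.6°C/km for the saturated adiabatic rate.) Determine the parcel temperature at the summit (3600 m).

1200 → 1700 m (dry, 9.6°C/km): ΔT = -9.6 × 0.5 = -4.8°C → T = 1.9°C
1700 → 3600 m (saturated, 4.6°C/km): ΔT = -4.6 × 1.9 = -8.74°C → T = -6.84°C

-6.84°C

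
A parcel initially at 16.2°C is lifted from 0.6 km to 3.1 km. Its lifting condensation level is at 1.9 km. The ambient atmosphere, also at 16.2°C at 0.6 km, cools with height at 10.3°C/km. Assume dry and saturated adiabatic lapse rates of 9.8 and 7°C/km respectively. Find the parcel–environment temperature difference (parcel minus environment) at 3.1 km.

+4.61°C (parcel warmer than environment)

Parcel:
  600–1900 m, dry: Δz = 1.3 km ⇒ ΔT = -12.74°C; T = 3.46°C
  1900–3100 m, saturated: Δz = 1.2 km ⇒ ΔT = -8.4°C; T = -4.94°C
Environment:
  600–3100 m, environment: Δz = 2.5 km ⇒ ΔT = -25.75°C; T = -9.55°C
T_parcel − T_env = -4.94 − (-9.55) = +4.61°C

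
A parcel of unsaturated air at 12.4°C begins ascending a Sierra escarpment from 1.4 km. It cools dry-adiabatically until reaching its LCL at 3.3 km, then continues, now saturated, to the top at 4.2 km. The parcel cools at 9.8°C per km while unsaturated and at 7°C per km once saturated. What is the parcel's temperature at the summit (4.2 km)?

-12.52°C

From 1400 m to 3300 m (dry): cools by 9.8 × 1.9 = 18.62°C, giving -6.22°C.
From 3300 m to 4200 m (saturated): cools by 7 × 0.9 = 6.3°C, giving -12.52°C.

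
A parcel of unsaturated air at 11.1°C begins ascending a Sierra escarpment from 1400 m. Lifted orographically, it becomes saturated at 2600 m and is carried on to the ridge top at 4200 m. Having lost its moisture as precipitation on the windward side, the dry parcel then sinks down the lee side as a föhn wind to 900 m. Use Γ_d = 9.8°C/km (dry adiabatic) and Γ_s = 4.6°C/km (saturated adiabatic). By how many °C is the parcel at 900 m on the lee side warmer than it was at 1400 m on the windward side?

From 1400 m to 2600 m (dry): cools by 9.8 × 1.2 = 11.76°C, giving -0.66°C.
From 2600 m to 4200 m (saturated): cools by 4.6 × 1.6 = 7.36°C, giving -8.02°C.
From 4200 m to 900 m (dry descent): warms by 9.8 × 3.3 = 32.34°C, giving 24.32°C.
Net change vs windward start: 24.32 − 11.1 = +13.22°C

+13.22°C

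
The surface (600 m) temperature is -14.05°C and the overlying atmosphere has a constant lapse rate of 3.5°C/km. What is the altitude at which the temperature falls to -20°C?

2300 m

Height above start = (-14.05 − (-20)) / 3.5 = 1.7 km
Altitude = 600 m + 1700 m = 2300 m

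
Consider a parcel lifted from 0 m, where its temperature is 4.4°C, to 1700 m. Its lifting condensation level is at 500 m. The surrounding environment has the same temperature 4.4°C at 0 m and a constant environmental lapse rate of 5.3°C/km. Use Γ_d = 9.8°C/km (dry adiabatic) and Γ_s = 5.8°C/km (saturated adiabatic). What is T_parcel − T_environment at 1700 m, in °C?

-2.85°C (parcel cooler than environment)

Parcel:
  Dry to 500 m: -9.8 × 0.5 km = -4.9°C, so T = -0.5°C.
  Saturated to 1700 m: -5.8 × 1.2 km = -6.96°C, so T = -7.46°C.
Environment:
  Environment to 1700 m: -5.3 × 1.7 km = -9.01°C, so T = -4.61°C.
T_parcel − T_env = -7.46 − (-4.61) = -2.85°C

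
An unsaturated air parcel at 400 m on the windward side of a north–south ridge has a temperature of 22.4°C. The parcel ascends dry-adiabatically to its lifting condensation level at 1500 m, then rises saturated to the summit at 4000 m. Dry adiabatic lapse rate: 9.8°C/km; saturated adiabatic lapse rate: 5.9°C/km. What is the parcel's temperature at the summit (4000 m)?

-3.13°C

400–1500 m, dry: Δz = 1.1 km ⇒ ΔT = -10.78°C; T = 11.62°C
1500–4000 m, saturated: Δz = 2.5 km ⇒ ΔT = -14.75°C; T = -3.13°C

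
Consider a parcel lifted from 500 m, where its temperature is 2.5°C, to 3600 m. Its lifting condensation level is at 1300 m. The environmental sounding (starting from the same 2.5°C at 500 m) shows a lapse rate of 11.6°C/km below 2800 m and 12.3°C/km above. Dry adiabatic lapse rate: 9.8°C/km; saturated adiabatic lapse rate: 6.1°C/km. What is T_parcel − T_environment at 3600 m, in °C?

+14.65°C (parcel warmer than environment)

Parcel:
  500 → 1300 m (dry, 9.8°C/km): ΔT = -9.8 × 0.8 = -7.84°C → T = -5.34°C
  1300 → 3600 m (saturated, 6.1°C/km): ΔT = -6.1 × 2.3 = -14.03°C → T = -19.37°C
Environment:
  500 → 2800 m (environment, lower layer, 11.6°C/km): ΔT = -11.6 × 2.3 = -26.68°C → T = -24.18°C
  2800 → 3600 m (environment, upper layer, 12.3°C/km): ΔT = -12.3 × 0.8 = -9.84°C → T = -34.02°C
T_parcel − T_env = -19.37 − (-34.02) = +14.65°C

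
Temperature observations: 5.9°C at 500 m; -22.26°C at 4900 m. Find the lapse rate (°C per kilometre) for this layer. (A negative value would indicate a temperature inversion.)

6.4°C/km

Γ = −ΔT/Δz = (5.9 − (-22.26)) / (4900 − 500) m
  = 28.16°C / 4.4 km = 6.4°C/km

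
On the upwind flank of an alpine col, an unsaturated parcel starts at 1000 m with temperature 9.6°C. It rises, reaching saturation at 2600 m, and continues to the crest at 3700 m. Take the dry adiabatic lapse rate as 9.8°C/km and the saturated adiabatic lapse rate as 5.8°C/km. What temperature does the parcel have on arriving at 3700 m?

-12.46°C

1000–2600 m, dry: Δz = 1.6 km ⇒ ΔT = -15.68°C; T = -6.08°C
2600–3700 m, saturated: Δz = 1.1 km ⇒ ΔT = -6.38°C; T = -12.46°C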